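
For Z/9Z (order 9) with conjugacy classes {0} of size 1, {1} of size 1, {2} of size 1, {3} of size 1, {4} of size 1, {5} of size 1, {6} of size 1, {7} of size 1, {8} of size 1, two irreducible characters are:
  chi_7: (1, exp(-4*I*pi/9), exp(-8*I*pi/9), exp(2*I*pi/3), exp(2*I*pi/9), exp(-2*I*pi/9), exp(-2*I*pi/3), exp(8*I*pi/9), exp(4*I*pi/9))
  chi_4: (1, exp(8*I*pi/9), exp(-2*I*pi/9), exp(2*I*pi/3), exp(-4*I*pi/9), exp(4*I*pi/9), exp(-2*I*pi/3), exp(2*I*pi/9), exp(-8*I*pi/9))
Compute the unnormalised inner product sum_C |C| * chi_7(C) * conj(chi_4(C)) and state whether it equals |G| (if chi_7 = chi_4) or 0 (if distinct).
Sum = 0; so <chi_7, chi_4> = 0 (distinct irreducibles are orthogonal).

Why: Compute term by term over conjugacy classes (|C| * chi_7(C) * conj(chi_4(C))):
  1*(1)*conj(1) + 1*(exp(-4*I*pi/9))*conj(exp(8*I*pi/9)) + 1*(exp(-8*I*pi/9))*conj(exp(-2*I*pi/9)) + 1*(exp(2*I*pi/3))*conj(exp(2*I*pi/3)) + 1*(exp(2*I*pi/9))*conj(exp(-4*I*pi/9)) + 1*(exp(-2*I*pi/9))*conj(exp(4*I*pi/9)) + 1*(exp(-2*I*pi/3))*conj(exp(-2*I*pi/3)) + 1*(exp(8*I*pi/9))*conj(exp(2*I*pi/9)) + 1*(exp(4*I*pi/9))*conj(exp(-8*I*pi/9))
  = (1) + (exp(2*I*pi/3)) + (exp(-2*I*pi/3)) + (1) + (exp(2*I*pi/3)) + (exp(-2*I*pi/3)) + (1) + (exp(2*I*pi/3)) + (exp(-2*I*pi/3))
  = 0.
(Exp terms are combined using exp(i*s)*conj(exp(i*t)) = exp(i*(s-t)), and sums of them are collapsed using the identity that for every m > 1 the m distinct m-th roots of unity sum to 0, e.g. 1 + exp(2*I*pi/3) + exp(-2*I*pi/3) = 0.)
Dividing by |G| = 9 gives 0/9 = 0, matching the row-orthogonality relation <chi_7, chi_4> = [chi_7 = chi_4].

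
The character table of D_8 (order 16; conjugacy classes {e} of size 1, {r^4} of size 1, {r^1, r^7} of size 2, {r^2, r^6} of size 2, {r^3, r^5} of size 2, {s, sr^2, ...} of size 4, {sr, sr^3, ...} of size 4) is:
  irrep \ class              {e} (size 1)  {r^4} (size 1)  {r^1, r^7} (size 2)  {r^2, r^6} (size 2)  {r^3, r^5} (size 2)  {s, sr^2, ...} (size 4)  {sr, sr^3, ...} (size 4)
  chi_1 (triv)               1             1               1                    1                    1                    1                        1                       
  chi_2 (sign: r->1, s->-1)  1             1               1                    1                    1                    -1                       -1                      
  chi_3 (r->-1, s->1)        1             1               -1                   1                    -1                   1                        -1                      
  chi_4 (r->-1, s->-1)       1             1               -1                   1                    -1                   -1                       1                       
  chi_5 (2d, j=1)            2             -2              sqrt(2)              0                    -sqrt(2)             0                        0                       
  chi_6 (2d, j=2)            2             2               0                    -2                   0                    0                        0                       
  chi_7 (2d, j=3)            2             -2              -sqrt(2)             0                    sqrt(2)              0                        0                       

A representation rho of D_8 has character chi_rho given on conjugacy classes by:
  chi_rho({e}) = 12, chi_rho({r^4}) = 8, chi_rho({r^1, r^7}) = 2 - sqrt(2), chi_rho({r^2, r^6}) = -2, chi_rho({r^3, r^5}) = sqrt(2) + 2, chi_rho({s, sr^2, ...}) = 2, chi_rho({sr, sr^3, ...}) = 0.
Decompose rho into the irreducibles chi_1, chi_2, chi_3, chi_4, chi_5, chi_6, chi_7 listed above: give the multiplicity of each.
Multiplicities: chi_1: 2, chi_2: 1, chi_3: 1, chi_4: 0, chi_5: 0, chi_6: 3, chi_7: 1.

Explanation: Use <chi_rho, chi> = (1/|G|) sum_C |C| * chi_rho(C) * conj(chi(C)) with |G| = 16 for each irreducible chi in the table:
  <chi_rho, chi_1> = (1/16)[1*(12)*conj(1) + 1*(8)*conj(1) + 2*(2 - sqrt(2))*conj(1) + 2*(-2)*conj(1) + 2*(sqrt(2) + 2)*conj(1) + 4*(2)*conj(1) + 4*(0)*conj(1)]
      = (1/16)[(12) + (8) + (4 - 2*sqrt(2)) + (-4) + (2*sqrt(2) + 4) + (8) + (0)] = 32/16 = 2
  <chi_rho, chi_2> = (1/16)[1*(12)*conj(1) + 1*(8)*conj(1) + 2*(2 - sqrt(2))*conj(1) + 2*(-2)*conj(1) + 2*(sqrt(2) + 2)*conj(1) + 4*(2)*conj(-1) + 4*(0)*conj(-1)]
      = (1/16)[(12) + (8) + (4 - 2*sqrt(2)) + (-4) + (2*sqrt(2) + 4) + (-8) + (0)] = 16/16 = 1
  <chi_rho, chi_3> = (1/16)[1*(12)*conj(1) + 1*(8)*conj(1) + 2*(2 - sqrt(2))*conj(-1) + 2*(-2)*conj(1) + 2*(sqrt(2) + 2)*conj(-1) + 4*(2)*conj(1) + 4*(0)*conj(-1)]
      = (1/16)[(12) + (8) + (-4 + 2*sqrt(2)) + (-4) + (-4 - 2*sqrt(2)) + (8) + (0)] = 16/16 = 1
  <chi_rho, chi_4> = (1/16)[1*(12)*conj(1) + 1*(8)*conj(1) + 2*(2 - sqrt(2))*conj(-1) + 2*(-2)*conj(1) + 2*(sqrt(2) + 2)*conj(-1) + 4*(2)*conj(-1) + 4*(0)*conj(1)]
      = (1/16)[(12) + (8) + (-4 + 2*sqrt(2)) + (-4) + (-4 - 2*sqrt(2)) + (-8) + (0)] = 0/16 = 0
  <chi_rho, chi_5> = (1/16)[1*(12)*conj(2) + 1*(8)*conj(-2) + 2*(2 - sqrt(2))*conj(sqrt(2)) + 2*(-2)*conj(0) + 2*(sqrt(2) + 2)*conj(-sqrt(2)) + 4*(2)*conj(0) + 4*(0)*conj(0)]
      = (1/16)[(24) + (-16) + (-4 + 4*sqrt(2)) + (0) + (-4*sqrt(2) - 4) + (0) + (0)] = 0/16 = 0
  <chi_rho, chi_6> = (1/16)[1*(12)*conj(2) + 1*(8)*conj(2) + 2*(2 - sqrt(2))*conj(0) + 2*(-2)*conj(-2) + 2*(sqrt(2) + 2)*conj(0) + 4*(2)*conj(0) + 4*(0)*conj(0)]
      = (1/16)[(24) + (16) + (0) + (8) + (0) + (0) + (0)] = 48/16 = 3
  <chi_rho, chi_7> = (1/16)[1*(12)*conj(2) + 1*(8)*conj(-2) + 2*(2 - sqrt(2))*conj(-sqrt(2)) + 2*(-2)*conj(0) + 2*(sqrt(2) + 2)*conj(sqrt(2)) + 4*(2)*conj(0) + 4*(0)*conj(0)]
      = (1/16)[(24) + (-16) + (4 - 4*sqrt(2)) + (0) + (4 + 4*sqrt(2)) + (0) + (0)] = 16/16 = 1
Dimension check: dim(rho) = sum (mult * dim) = 2*1 + 1*1 + 1*1 + 0*1 + 0*2 + 3*2 + 1*2 = 12 = chi_rho(e) = 12.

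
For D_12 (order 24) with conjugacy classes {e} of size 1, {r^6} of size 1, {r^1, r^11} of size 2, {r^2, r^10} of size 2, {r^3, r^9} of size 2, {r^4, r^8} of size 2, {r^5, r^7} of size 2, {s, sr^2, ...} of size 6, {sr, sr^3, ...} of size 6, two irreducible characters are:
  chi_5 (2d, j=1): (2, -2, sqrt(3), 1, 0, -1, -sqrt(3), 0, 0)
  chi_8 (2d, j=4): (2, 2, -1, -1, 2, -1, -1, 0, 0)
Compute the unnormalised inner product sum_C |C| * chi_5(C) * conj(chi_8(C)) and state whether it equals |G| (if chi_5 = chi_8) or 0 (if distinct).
Sum = 0; so <chi_5, chi_8> = 0 (distinct irreducibles are orthogonal).

Proof sketch: Compute term by term over conjugacy classes (|C| * chi_5(C) * conj(chi_8(C))):
  1*(2)*conj(2) + 1*(-2)*conj(2) + 2*(sqrt(3))*conj(-1) + 2*(1)*conj(-1) + 2*(0)*conj(2) + 2*(-1)*conj(-1) + 2*(-sqrt(3))*conj(-1) + 6*(0)*conj(0) + 6*(0)*conj(0)
  = (4) + (-4) + (-2*sqrt(3)) + (-2) + (0) + (2) + (2*sqrt(3)) + (0) + (0)
  = 0.
Dividing by |G| = 24 gives 0/24 = 0, matching the row-orthogonality relation <chi_5, chi_8> = [chi_5 = chi_8].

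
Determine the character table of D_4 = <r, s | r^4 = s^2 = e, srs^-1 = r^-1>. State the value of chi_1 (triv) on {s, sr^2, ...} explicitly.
Conjugacy classes: {e} of size 1, {r^2} of size 1, {r^1, r^3} of size 2, {s, sr^2, ...} of size 2, {sr, sr^3, ...} of size 2.
Character table:
  irrep \ class              {e} (size 1)  {r^2} (size 1)  {r^1, r^3} (size 2)  {s, sr^2, ...} (size 2)  {sr, sr^3, ...} (size 2)
  chi_1 (triv)               1             1               1                    1                        1                       
  chi_2 (sign: r->1, s->-1)  1             1               1                    -1                       -1                      
  chi_3 (r->-1, s->1)        1             1               -1                   1                        -1                      
  chi_4 (r->-1, s->-1)       1             1               -1                   -1                       1                       
  chi_5 (2d, j=1)            2             -2              0                    0                        0                       

Spot check: chi_1 (triv) on {s, sr^2, ...} = 1.

Explanation: D_4 has order 2*4 = 8 with 5 conjugacy classes, hence 5 irreducibles. Sum of squared dims 1 + 1 + 1 + 1 + 4 = 8 = |G|. Linear characters come from the abelianisation; the 2-dimensional irreps have character r^k -> 2*cos(2*pi*j*k/4), reflections -> 0.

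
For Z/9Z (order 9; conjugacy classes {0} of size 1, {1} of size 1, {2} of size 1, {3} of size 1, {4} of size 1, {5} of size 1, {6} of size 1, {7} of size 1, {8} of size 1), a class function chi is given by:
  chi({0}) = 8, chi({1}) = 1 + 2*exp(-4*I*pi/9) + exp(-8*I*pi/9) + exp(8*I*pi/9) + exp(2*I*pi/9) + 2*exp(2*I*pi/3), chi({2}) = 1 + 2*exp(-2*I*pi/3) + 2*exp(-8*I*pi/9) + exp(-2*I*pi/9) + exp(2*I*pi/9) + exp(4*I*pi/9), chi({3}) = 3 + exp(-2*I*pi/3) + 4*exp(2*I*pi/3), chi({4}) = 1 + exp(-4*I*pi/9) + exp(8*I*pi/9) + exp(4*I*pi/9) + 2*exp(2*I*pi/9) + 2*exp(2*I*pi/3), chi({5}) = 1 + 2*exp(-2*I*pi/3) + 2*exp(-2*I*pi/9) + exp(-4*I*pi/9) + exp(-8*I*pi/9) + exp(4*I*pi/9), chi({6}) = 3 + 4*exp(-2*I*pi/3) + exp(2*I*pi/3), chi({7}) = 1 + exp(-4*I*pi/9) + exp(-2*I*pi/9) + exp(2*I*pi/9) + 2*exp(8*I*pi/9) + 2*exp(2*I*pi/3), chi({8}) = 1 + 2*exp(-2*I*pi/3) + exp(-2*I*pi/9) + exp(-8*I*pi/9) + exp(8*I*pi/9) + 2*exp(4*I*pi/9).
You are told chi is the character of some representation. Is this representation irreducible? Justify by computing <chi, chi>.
Not irreducible (reducible): <chi, chi> = 12 > 1.

Reasoning: <chi, chi> = (1/|G|) sum_C |C| * |chi(C)|^2 = (1/9)[1*|8|^2 + 1*|1 + 2*exp(-4*I*pi/9) + exp(-8*I*pi/9) + exp(8*I*pi/9) + exp(2*I*pi/9) + 2*exp(2*I*pi/3)|^2 + 1*|1 + 2*exp(-2*I*pi/3) + 2*exp(-8*I*pi/9) + exp(-2*I*pi/9) + exp(2*I*pi/9) + exp(4*I*pi/9)|^2 + 1*|3 + exp(-2*I*pi/3) + 4*exp(2*I*pi/3)|^2 + 1*|1 + exp(-4*I*pi/9) + exp(8*I*pi/9) + exp(4*I*pi/9) + 2*exp(2*I*pi/9) + 2*exp(2*I*pi/3)|^2 + 1*|1 + 2*exp(-2*I*pi/3) + 2*exp(-2*I*pi/9) + exp(-4*I*pi/9) + exp(-8*I*pi/9) + exp(4*I*pi/9)|^2 + 1*|3 + 4*exp(-2*I*pi/3) + exp(2*I*pi/3)|^2 + 1*|1 + exp(-4*I*pi/9) + exp(-2*I*pi/9) + exp(2*I*pi/9) + 2*exp(8*I*pi/9) + 2*exp(2*I*pi/3)|^2 + 1*|1 + 2*exp(-2*I*pi/3) + exp(-2*I*pi/9) + exp(-8*I*pi/9) + exp(8*I*pi/9) + 2*exp(4*I*pi/9)|^2]
  = (1/9)[(64) + (12 + 8*exp(-4*I*pi/9) + 7*exp(-2*I*pi/3) + 4*exp(-2*I*pi/9) + 7*exp(-8*I*pi/9) + 7*exp(8*I*pi/9) + 4*exp(2*I*pi/9) + 7*exp(2*I*pi/3) + 8*exp(4*I*pi/9)) + (12 + 7*exp(-2*I*pi/3) + 7*exp(-2*I*pi/9) + 4*exp(-4*I*pi/9) + 8*exp(-8*I*pi/9) + 8*exp(8*I*pi/9) + 4*exp(4*I*pi/9) + 7*exp(2*I*pi/9) + 7*exp(2*I*pi/3)) + (7) + (12 + 7*exp(-4*I*pi/9) + 7*exp(-2*I*pi/3) + 8*exp(-2*I*pi/9) + 4*exp(-8*I*pi/9) + 4*exp(8*I*pi/9) + 8*exp(2*I*pi/9) + 7*exp(2*I*pi/3) + 7*exp(4*I*pi/9)) + (12 + 7*exp(-4*I*pi/9) + 7*exp(-2*I*pi/3) + 8*exp(-2*I*pi/9) + 4*exp(-8*I*pi/9) + 4*exp(8*I*pi/9) + 8*exp(2*I*pi/9) + 7*exp(2*I*pi/3) + 7*exp(4*I*pi/9)) + (7) + (12 + 7*exp(-2*I*pi/3) + 7*exp(-2*I*pi/9) + 4*exp(-4*I*pi/9) + 8*exp(-8*I*pi/9) + 8*exp(8*I*pi/9) + 4*exp(4*I*pi/9) + 7*exp(2*I*pi/9) + 7*exp(2*I*pi/3)) + (12 + 8*exp(-4*I*pi/9) + 7*exp(-2*I*pi/3) + 4*exp(-2*I*pi/9) + 7*exp(-8*I*pi/9) + 7*exp(8*I*pi/9) + 4*exp(2*I*pi/9) + 7*exp(2*I*pi/3) + 8*exp(4*I*pi/9))] = 108/9 = 12.
(Exp terms are combined using exp(i*s)*conj(exp(i*t)) = exp(i*(s-t)), and sums of them are collapsed using the identity that for every m > 1 the m distinct m-th roots of unity sum to 0, e.g. 1 + exp(2*I*pi/3) + exp(-2*I*pi/3) = 0.)
A character is irreducible iff <chi, chi> = 1, so this representation is reducible.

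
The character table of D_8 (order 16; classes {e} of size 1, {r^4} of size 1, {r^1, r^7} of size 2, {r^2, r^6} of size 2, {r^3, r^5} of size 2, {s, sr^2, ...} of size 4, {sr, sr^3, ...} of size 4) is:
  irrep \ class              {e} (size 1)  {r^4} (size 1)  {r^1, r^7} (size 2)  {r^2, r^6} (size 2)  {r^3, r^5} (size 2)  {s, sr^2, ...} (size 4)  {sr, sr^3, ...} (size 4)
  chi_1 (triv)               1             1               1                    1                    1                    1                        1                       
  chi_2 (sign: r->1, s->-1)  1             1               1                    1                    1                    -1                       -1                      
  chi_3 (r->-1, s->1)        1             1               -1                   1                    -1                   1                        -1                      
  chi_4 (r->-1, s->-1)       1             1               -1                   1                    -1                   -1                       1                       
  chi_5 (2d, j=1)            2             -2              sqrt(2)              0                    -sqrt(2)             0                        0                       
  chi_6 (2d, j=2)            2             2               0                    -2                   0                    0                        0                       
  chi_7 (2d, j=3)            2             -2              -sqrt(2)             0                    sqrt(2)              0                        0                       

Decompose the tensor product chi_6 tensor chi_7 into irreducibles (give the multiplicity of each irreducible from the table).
chi_6 tensor chi_7 = chi_5 + chi_7 (all other irreducibles have multiplicity 0).

Derivation: The character of a tensor product is the pointwise product (chi_6 * chi_7)(C) = chi_6(C) * chi_7(C):
  {e}: (2)*(2), {r^4}: (2)*(-2), {r^1, r^7}: (0)*(-sqrt(2)), {r^2, r^6}: (-2)*(0), {r^3, r^5}: (0)*(sqrt(2)), {s, sr^2, ...}: (0)*(0), {sr, sr^3, ...}: (0)*(0)
so (chi_6 * chi_7) takes values
  {e} -> 4, {r^4} -> -4, {r^1, r^7} -> 0, {r^2, r^6} -> 0, {r^3, r^5} -> 0, {s, sr^2, ...} -> 0, {sr, sr^3, ...} -> 0.
Now take the inner product of this character with each irreducible chi from the table, <chi_6*chi_7, chi> = (1/16) sum_C |C| (chi_6*chi_7)(C) conj(chi(C)):
  <chi_6*chi_7, chi_1> = (1/16)[1*(4)*conj(1) + 1*(-4)*conj(1) + 2*(0)*conj(1) + 2*(0)*conj(1) + 2*(0)*conj(1) + 4*(0)*conj(1) + 4*(0)*conj(1)]
      = (1/16)[(4) + (-4) + (0) + (0) + (0) + (0) + (0)] = 0/16 = 0
  <chi_6*chi_7, chi_2> = (1/16)[1*(4)*conj(1) + 1*(-4)*conj(1) + 2*(0)*conj(1) + 2*(0)*conj(1) + 2*(0)*conj(1) + 4*(0)*conj(-1) + 4*(0)*conj(-1)]
      = (1/16)[(4) + (-4) + (0) + (0) + (0) + (0) + (0)] = 0/16 = 0
  <chi_6*chi_7, chi_3> = (1/16)[1*(4)*conj(1) + 1*(-4)*conj(1) + 2*(0)*conj(-1) + 2*(0)*conj(1) + 2*(0)*conj(-1) + 4*(0)*conj(1) + 4*(0)*conj(-1)]
      = (1/16)[(4) + (-4) + (0) + (0) + (0) + (0) + (0)] = 0/16 = 0
  <chi_6*chi_7, chi_4> = (1/16)[1*(4)*conj(1) + 1*(-4)*conj(1) + 2*(0)*conj(-1) + 2*(0)*conj(1) + 2*(0)*conj(-1) + 4*(0)*conj(-1) + 4*(0)*conj(1)]
      = (1/16)[(4) + (-4) + (0) + (0) + (0) + (0) + (0)] = 0/16 = 0
  <chi_6*chi_7, chi_5> = (1/16)[1*(4)*conj(2) + 1*(-4)*conj(-2) + 2*(0)*conj(sqrt(2)) + 2*(0)*conj(0) + 2*(0)*conj(-sqrt(2)) + 4*(0)*conj(0) + 4*(0)*conj(0)]
      = (1/16)[(8) + (8) + (0) + (0) + (0) + (0) + (0)] = 16/16 = 1
  <chi_6*chi_7, chi_6> = (1/16)[1*(4)*conj(2) + 1*(-4)*conj(2) + 2*(0)*conj(0) + 2*(0)*conj(-2) + 2*(0)*conj(0) + 4*(0)*conj(0) + 4*(0)*conj(0)]
      = (1/16)[(8) + (-8) + (0) + (0) + (0) + (0) + (0)] = 0/16 = 0
  <chi_6*chi_7, chi_7> = (1/16)[1*(4)*conj(2) + 1*(-4)*conj(-2) + 2*(0)*conj(-sqrt(2)) + 2*(0)*conj(0) + 2*(0)*conj(sqrt(2)) + 4*(0)*conj(0) + 4*(0)*conj(0)]
      = (1/16)[(8) + (8) + (0) + (0) + (0) + (0) + (0)] = 16/16 = 1
Hence the multiplicities are chi_5: 1, chi_7: 1. Dimension check: dim(chi_6)*dim(chi_7) = 2*2 = 4 and sum (mult * dim) = 1*2 + 1*2 = 4.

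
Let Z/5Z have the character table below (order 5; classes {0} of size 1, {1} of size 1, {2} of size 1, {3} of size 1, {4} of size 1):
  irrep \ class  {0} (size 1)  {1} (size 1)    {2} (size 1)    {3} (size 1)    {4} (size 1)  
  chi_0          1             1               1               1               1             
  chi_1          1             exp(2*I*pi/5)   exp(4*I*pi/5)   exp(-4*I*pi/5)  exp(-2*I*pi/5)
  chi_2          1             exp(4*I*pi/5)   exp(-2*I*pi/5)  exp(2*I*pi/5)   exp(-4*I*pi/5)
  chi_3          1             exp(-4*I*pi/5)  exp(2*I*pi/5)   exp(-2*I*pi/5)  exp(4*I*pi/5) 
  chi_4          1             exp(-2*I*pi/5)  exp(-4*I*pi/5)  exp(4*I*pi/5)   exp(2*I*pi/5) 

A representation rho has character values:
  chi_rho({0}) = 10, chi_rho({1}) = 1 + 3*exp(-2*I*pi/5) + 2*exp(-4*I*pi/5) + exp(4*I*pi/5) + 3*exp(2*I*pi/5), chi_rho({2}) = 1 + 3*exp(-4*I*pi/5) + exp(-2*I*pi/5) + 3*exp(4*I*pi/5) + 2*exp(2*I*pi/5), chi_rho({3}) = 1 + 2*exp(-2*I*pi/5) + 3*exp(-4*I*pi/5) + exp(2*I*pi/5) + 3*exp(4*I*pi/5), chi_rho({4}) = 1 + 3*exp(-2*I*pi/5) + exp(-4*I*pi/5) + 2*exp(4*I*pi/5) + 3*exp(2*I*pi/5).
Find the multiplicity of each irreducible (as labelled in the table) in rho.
Multiplicities: chi_0: 1, chi_1: 3, chi_2: 1, chi_3: 2, chi_4: 3.

Derivation: Use <chi_rho, chi> = (1/|G|) sum_C |C| * chi_rho(C) * conj(chi(C)) with |G| = 5 for each irreducible chi in the table:
  <chi_rho, chi_0> = (1/5)[1*(10)*conj(1) + 1*(1 + 3*exp(-2*I*pi/5) + 2*exp(-4*I*pi/5) + exp(4*I*pi/5) + 3*exp(2*I*pi/5))*conj(1) + 1*(1 + 3*exp(-4*I*pi/5) + exp(-2*I*pi/5) + 3*exp(4*I*pi/5) + 2*exp(2*I*pi/5))*conj(1) + 1*(1 + 2*exp(-2*I*pi/5) + 3*exp(-4*I*pi/5) + exp(2*I*pi/5) + 3*exp(4*I*pi/5))*conj(1) + 1*(1 + 3*exp(-2*I*pi/5) + exp(-4*I*pi/5) + 2*exp(4*I*pi/5) + 3*exp(2*I*pi/5))*conj(1)]
      = (1/5)[(10) + (1 + 3*exp(-2*I*pi/5) + 2*exp(-4*I*pi/5) + exp(4*I*pi/5) + 3*exp(2*I*pi/5)) + (1 + 3*exp(-4*I*pi/5) + exp(-2*I*pi/5) + 3*exp(4*I*pi/5) + 2*exp(2*I*pi/5)) + (1 + 2*exp(-2*I*pi/5) + 3*exp(-4*I*pi/5) + exp(2*I*pi/5) + 3*exp(4*I*pi/5)) + (1 + 3*exp(-2*I*pi/5) + exp(-4*I*pi/5) + 2*exp(4*I*pi/5) + 3*exp(2*I*pi/5))] = 5/5 = 1
  <chi_rho, chi_1> = (1/5)[1*(10)*conj(1) + 1*(1 + 3*exp(-2*I*pi/5) + 2*exp(-4*I*pi/5) + exp(4*I*pi/5) + 3*exp(2*I*pi/5))*conj(exp(2*I*pi/5)) + 1*(1 + 3*exp(-4*I*pi/5) + exp(-2*I*pi/5) + 3*exp(4*I*pi/5) + 2*exp(2*I*pi/5))*conj(exp(4*I*pi/5)) + 1*(1 + 2*exp(-2*I*pi/5) + 3*exp(-4*I*pi/5) + exp(2*I*pi/5) + 3*exp(4*I*pi/5))*conj(exp(-4*I*pi/5)) + 1*(1 + 3*exp(-2*I*pi/5) + exp(-4*I*pi/5) + 2*exp(4*I*pi/5) + 3*exp(2*I*pi/5))*conj(exp(-2*I*pi/5))]
      = (1/5)[(10) + (3 + 3*exp(-4*I*pi/5) + exp(-2*I*pi/5) + exp(2*I*pi/5) + 2*exp(4*I*pi/5)) + (3 + 2*exp(-2*I*pi/5) + exp(-4*I*pi/5) + exp(4*I*pi/5) + 3*exp(2*I*pi/5)) + (3 + 3*exp(-2*I*pi/5) + exp(-4*I*pi/5) + exp(4*I*pi/5) + 2*exp(2*I*pi/5)) + (3 + 2*exp(-4*I*pi/5) + exp(-2*I*pi/5) + exp(2*I*pi/5) + 3*exp(4*I*pi/5))] = 15/5 = 3
  <chi_rho, chi_2> = (1/5)[1*(10)*conj(1) + 1*(1 + 3*exp(-2*I*pi/5) + 2*exp(-4*I*pi/5) + exp(4*I*pi/5) + 3*exp(2*I*pi/5))*conj(exp(4*I*pi/5)) + 1*(1 + 3*exp(-4*I*pi/5) + exp(-2*I*pi/5) + 3*exp(4*I*pi/5) + 2*exp(2*I*pi/5))*conj(exp(-2*I*pi/5)) + 1*(1 + 2*exp(-2*I*pi/5) + 3*exp(-4*I*pi/5) + exp(2*I*pi/5) + 3*exp(4*I*pi/5))*conj(exp(2*I*pi/5)) + 1*(1 + 3*exp(-2*I*pi/5) + exp(-4*I*pi/5) + 2*exp(4*I*pi/5) + 3*exp(2*I*pi/5))*conj(exp(-4*I*pi/5))]
      = (1/5)[(10) + (1 + 3*exp(-2*I*pi/5) + exp(-4*I*pi/5) + 3*exp(4*I*pi/5) + 2*exp(2*I*pi/5)) + (1 + 3*exp(-2*I*pi/5) + 3*exp(-4*I*pi/5) + exp(2*I*pi/5) + 2*exp(4*I*pi/5)) + (1 + 2*exp(-4*I*pi/5) + exp(-2*I*pi/5) + 3*exp(4*I*pi/5) + 3*exp(2*I*pi/5)) + (1 + 2*exp(-2*I*pi/5) + 3*exp(-4*I*pi/5) + exp(4*I*pi/5) + 3*exp(2*I*pi/5))] = 5/5 = 1
  <chi_rho, chi_3> = (1/5)[1*(10)*conj(1) + 1*(1 + 3*exp(-2*I*pi/5) + 2*exp(-4*I*pi/5) + exp(4*I*pi/5) + 3*exp(2*I*pi/5))*conj(exp(-4*I*pi/5)) + 1*(1 + 3*exp(-4*I*pi/5) + exp(-2*I*pi/5) + 3*exp(4*I*pi/5) + 2*exp(2*I*pi/5))*conj(exp(2*I*pi/5)) + 1*(1 + 2*exp(-2*I*pi/5) + 3*exp(-4*I*pi/5) + exp(2*I*pi/5) + 3*exp(4*I*pi/5))*conj(exp(-2*I*pi/5)) + 1*(1 + 3*exp(-2*I*pi/5) + exp(-4*I*pi/5) + 2*exp(4*I*pi/5) + 3*exp(2*I*pi/5))*conj(exp(4*I*pi/5))]
      = (1/5)[(10) + (2 + 3*exp(-4*I*pi/5) + exp(-2*I*pi/5) + exp(4*I*pi/5) + 3*exp(2*I*pi/5)) + (2 + exp(-2*I*pi/5) + exp(-4*I*pi/5) + 3*exp(4*I*pi/5) + 3*exp(2*I*pi/5)) + (2 + 3*exp(-2*I*pi/5) + 3*exp(-4*I*pi/5) + exp(4*I*pi/5) + exp(2*I*pi/5)) + (2 + 3*exp(-2*I*pi/5) + exp(-4*I*pi/5) + exp(2*I*pi/5) + 3*exp(4*I*pi/5))] = 10/5 = 2
  <chi_rho, chi_4> = (1/5)[1*(10)*conj(1) + 1*(1 + 3*exp(-2*I*pi/5) + 2*exp(-4*I*pi/5) + exp(4*I*pi/5) + 3*exp(2*I*pi/5))*conj(exp(-2*I*pi/5)) + 1*(1 + 3*exp(-4*I*pi/5) + exp(-2*I*pi/5) + 3*exp(4*I*pi/5) + 2*exp(2*I*pi/5))*conj(exp(-4*I*pi/5)) + 1*(1 + 2*exp(-2*I*pi/5) + 3*exp(-4*I*pi/5) + exp(2*I*pi/5) + 3*exp(4*I*pi/5))*conj(exp(4*I*pi/5)) + 1*(1 + 3*exp(-2*I*pi/5) + exp(-4*I*pi/5) + 2*exp(4*I*pi/5) + 3*exp(2*I*pi/5))*conj(exp(2*I*pi/5))]
      = (1/5)[(10) + (3 + 2*exp(-2*I*pi/5) + exp(-4*I*pi/5) + exp(2*I*pi/5) + 3*exp(4*I*pi/5)) + (3 + 3*exp(-2*I*pi/5) + 2*exp(-4*I*pi/5) + exp(4*I*pi/5) + exp(2*I*pi/5)) + (3 + exp(-2*I*pi/5) + exp(-4*I*pi/5) + 2*exp(4*I*pi/5) + 3*exp(2*I*pi/5)) + (3 + 3*exp(-4*I*pi/5) + exp(-2*I*pi/5) + exp(4*I*pi/5) + 2*exp(2*I*pi/5))] = 15/5 = 3
(Exp terms are combined using exp(i*s)*conj(exp(i*t)) = exp(i*(s-t)), and sums of them are collapsed using the identity that for every m > 1 the m distinct m-th roots of unity sum to 0, e.g. 1 + exp(2*I*pi/3) + exp(-2*I*pi/3) = 0.)
Dimension check: dim(rho) = sum (mult * dim) = 1*1 + 3*1 + 1*1 + 2*1 + 3*1 = 10 = chi_rho(e) = 10.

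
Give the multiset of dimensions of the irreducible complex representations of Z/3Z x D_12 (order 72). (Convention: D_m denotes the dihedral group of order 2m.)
Dimensions: 1, 1, 1, 1, 1, 1, 1, 1, 1, 1, 1, 1, 2, 2, 2, 2, 2, 2, 2, 2, 2, 2, 2, 2, 2, 2, 2

Reasoning: There are 27 irreducibles (= number of conjugacy classes). Their dimensions d_i satisfy sum d_i^2 = |G| = 72: 1 + 1 + 1 + 1 + 1 + 1 + 1 + 1 + 1 + 1 + 1 + 1 + 4 + 4 + 4 + 4 + 4 + 4 + 4 + 4 + 4 + 4 + 4 + 4 + 4 + 4 + 4 = 72. (For the product with Z/3Z: each of the 3 1-dim characters of Z/3Z tensors with each irrep of D_12, giving 3 copies of each D_12-dimension.)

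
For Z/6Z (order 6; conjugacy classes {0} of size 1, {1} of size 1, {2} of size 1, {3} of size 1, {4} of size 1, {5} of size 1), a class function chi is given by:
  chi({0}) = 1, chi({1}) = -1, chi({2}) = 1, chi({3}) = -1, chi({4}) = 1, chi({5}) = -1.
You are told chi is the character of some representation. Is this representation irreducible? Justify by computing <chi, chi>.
Irreducible: <chi, chi> = 1.

Justification: <chi, chi> = (1/|G|) sum_C |C| * |chi(C)|^2 = (1/6)[1*|1|^2 + 1*|-1|^2 + 1*|1|^2 + 1*|-1|^2 + 1*|1|^2 + 1*|-1|^2]
  = (1/6)[(1) + (1) + (1) + (1) + (1) + (1)] = 6/6 = 1.
(Exp terms are combined using exp(i*s)*conj(exp(i*t)) = exp(i*(s-t)), and sums of them are collapsed using the identity that for every m > 1 the m distinct m-th roots of unity sum to 0, e.g. 1 + exp(2*I*pi/3) + exp(-2*I*pi/3) = 0.)
A character is irreducible iff <chi, chi> = 1, so this representation is irreducible.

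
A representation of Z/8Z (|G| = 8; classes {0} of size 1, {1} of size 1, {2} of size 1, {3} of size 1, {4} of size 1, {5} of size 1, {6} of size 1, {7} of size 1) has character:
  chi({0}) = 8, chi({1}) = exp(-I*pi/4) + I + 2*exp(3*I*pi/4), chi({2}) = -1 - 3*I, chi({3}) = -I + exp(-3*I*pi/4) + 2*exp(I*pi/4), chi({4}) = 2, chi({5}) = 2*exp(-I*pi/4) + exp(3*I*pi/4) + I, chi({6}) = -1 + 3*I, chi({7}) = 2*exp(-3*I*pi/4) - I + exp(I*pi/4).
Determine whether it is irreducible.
Not irreducible (reducible): <chi, chi> = 12 > 1.

Reasoning: <chi, chi> = (1/|G|) sum_C |C| * |chi(C)|^2 = (1/8)[1*|8|^2 + 1*|exp(-I*pi/4) + I + 2*exp(3*I*pi/4)|^2 + 1*|-1 - 3*I|^2 + 1*|-I + exp(-3*I*pi/4) + 2*exp(I*pi/4)|^2 + 1*|2|^2 + 1*|2*exp(-I*pi/4) + exp(3*I*pi/4) + I|^2 + 1*|-1 + 3*I|^2 + 1*|2*exp(-3*I*pi/4) - I + exp(I*pi/4)|^2]
  = (1/8)[(64) + (2 + 2*exp(-I*pi/4) - exp(I*pi/4) + exp(3*I*pi/4) - 2*exp(-3*I*pi/4)) + (10) + (2 - 2*exp(I*pi/4) + exp(-I*pi/4) - exp(-3*I*pi/4) + 2*exp(3*I*pi/4)) + (4) + (2 - 2*exp(I*pi/4) + exp(-I*pi/4) - exp(-3*I*pi/4) + 2*exp(3*I*pi/4)) + (10) + (2 + 2*exp(-I*pi/4) - exp(I*pi/4) + exp(3*I*pi/4) - 2*exp(-3*I*pi/4))] = 96/8 = 12.
(Exp terms are combined using exp(i*s)*conj(exp(i*t)) = exp(i*(s-t)), and sums of them are collapsed using the identity that for every m > 1 the m distinct m-th roots of unity sum to 0, e.g. 1 + exp(2*I*pi/3) + exp(-2*I*pi/3) = 0.)
A character is irreducible iff <chi, chi> = 1, so this representation is reducible.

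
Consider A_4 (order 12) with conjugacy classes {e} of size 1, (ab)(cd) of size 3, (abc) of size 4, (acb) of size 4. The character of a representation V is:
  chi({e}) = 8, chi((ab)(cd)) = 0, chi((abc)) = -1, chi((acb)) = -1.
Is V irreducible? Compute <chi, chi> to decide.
Not irreducible (reducible): <chi, chi> = 6 > 1.

Working: <chi, chi> = (1/|G|) sum_C |C| * |chi(C)|^2 = (1/12)[1*|8|^2 + 3*|0|^2 + 4*|-1|^2 + 4*|-1|^2]
  = (1/12)[(64) + (0) + (4) + (4)] = 72/12 = 6.
(Exp terms are combined using exp(i*s)*conj(exp(i*t)) = exp(i*(s-t)), and sums of them are collapsed using the identity that for every m > 1 the m distinct m-th roots of unity sum to 0, e.g. 1 + exp(2*I*pi/3) + exp(-2*I*pi/3) = 0.)
A character is irreducible iff <chi, chi> = 1, so this representation is reducible.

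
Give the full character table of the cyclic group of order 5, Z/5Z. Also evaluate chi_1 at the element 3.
Character table of Z/5Z (irreps indexed chi_0,...,chi_4 with chi_k(m) = zeta_5^(k*m), zeta_5 = exp(2*pi*i/5)):
  irrep \ class  {0} (size 1)  {1} (size 1)    {2} (size 1)    {3} (size 1)    {4} (size 1)  
  chi_0          1             1               1               1               1             
  chi_1          1             exp(2*I*pi/5)   exp(4*I*pi/5)   exp(-4*I*pi/5)  exp(-2*I*pi/5)
  chi_2          1             exp(4*I*pi/5)   exp(-2*I*pi/5)  exp(2*I*pi/5)   exp(-4*I*pi/5)
  chi_3          1             exp(-4*I*pi/5)  exp(2*I*pi/5)   exp(-2*I*pi/5)  exp(4*I*pi/5) 
  chi_4          1             exp(-2*I*pi/5)  exp(-4*I*pi/5)  exp(4*I*pi/5)   exp(2*I*pi/5) 

Spot check: chi_1(3) = zeta_5^(1*3) = zeta_5^3 = exp(-4*I*pi/5).

Derivation: Z/5Z is abelian, so all 5 irreducible complex representations are 1-dimensional. They are given by chi_k(m) = zeta_5^(k*m) for k = 0,...,4. Row orthogonality: sum_m chi_k(m) conj(chi_l(m)) = 5 * [k = l].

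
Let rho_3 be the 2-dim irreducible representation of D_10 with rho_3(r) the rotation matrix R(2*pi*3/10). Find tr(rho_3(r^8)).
chi_{rho_3}(r^8) = 2*cos(2*pi*3*8/10) = -sqrt(5)/2 - 1/2

Why: rho_3(r^8) is rotation by angle 2*pi*3*8/10, whose trace is 2*cos(2*pi*3*8/10) = -sqrt(5)/2 - 1/2.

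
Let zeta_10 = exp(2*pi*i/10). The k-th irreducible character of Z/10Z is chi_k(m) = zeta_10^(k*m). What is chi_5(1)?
chi_5(1) = zeta_10^5 = -1

Reasoning: chi_5(1) = zeta_10^(5*1) = zeta_10^5. Since zeta_10^10 = 1, this equals zeta_10^5 = exp(2*pi*i*5/10) = -1.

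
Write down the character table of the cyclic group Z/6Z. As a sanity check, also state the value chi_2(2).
Character table of Z/6Z (irreps indexed chi_0,...,chi_5 with chi_k(m) = zeta_6^(k*m), zeta_6 = exp(2*pi*i/6)):
  irrep \ class  {0} (size 1)  {1} (size 1)    {2} (size 1)    {3} (size 1)  {4} (size 1)    {5} (size 1)  
  chi_0          1             1               1               1             1               1             
  chi_1          1             exp(I*pi/3)     exp(2*I*pi/3)   -1            exp(-2*I*pi/3)  exp(-I*pi/3)  
  chi_2          1             exp(2*I*pi/3)   exp(-2*I*pi/3)  1             exp(2*I*pi/3)   exp(-2*I*pi/3)
  chi_3          1             -1              1               -1            1               -1            
  chi_4          1             exp(-2*I*pi/3)  exp(2*I*pi/3)   1             exp(-2*I*pi/3)  exp(2*I*pi/3) 
  chi_5          1             exp(-I*pi/3)    exp(-2*I*pi/3)  -1            exp(2*I*pi/3)   exp(I*pi/3)   

Spot check: chi_2(2) = zeta_6^(2*2) = zeta_6^4 = exp(-2*I*pi/3).

Details: Z/6Z is abelian, so all 6 irreducible complex representations are 1-dimensional. They are given by chi_k(m) = zeta_6^(k*m) for k = 0,...,5. Row orthogonality: sum_m chi_k(m) conj(chi_l(m)) = 6 * [k = l].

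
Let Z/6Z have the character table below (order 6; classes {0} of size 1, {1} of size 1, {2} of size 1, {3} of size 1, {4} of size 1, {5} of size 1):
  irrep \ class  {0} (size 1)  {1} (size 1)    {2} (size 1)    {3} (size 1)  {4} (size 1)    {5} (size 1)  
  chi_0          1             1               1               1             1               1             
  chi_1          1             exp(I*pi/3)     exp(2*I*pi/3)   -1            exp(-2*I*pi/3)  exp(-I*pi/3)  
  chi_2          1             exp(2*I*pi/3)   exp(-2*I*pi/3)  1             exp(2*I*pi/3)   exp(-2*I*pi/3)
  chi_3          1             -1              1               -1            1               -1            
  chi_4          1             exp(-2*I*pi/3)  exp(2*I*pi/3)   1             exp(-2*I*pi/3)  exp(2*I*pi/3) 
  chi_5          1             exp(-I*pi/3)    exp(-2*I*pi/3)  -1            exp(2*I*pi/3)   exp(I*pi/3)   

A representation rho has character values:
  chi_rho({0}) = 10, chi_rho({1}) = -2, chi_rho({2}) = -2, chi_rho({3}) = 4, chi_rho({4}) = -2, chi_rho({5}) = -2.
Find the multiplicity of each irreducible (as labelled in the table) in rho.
Multiplicities: chi_0: 1, chi_1: 1, chi_2: 3, chi_3: 1, chi_4: 3, chi_5: 1.

Why: Use <chi_rho, chi> = (1/|G|) sum_C |C| * chi_rho(C) * conj(chi(C)) with |G| = 6 for each irreducible chi in the table:
  <chi_rho, chi_0> = (1/6)[1*(10)*conj(1) + 1*(-2)*conj(1) + 1*(-2)*conj(1) + 1*(4)*conj(1) + 1*(-2)*conj(1) + 1*(-2)*conj(1)]
      = (1/6)[(10) + (-2) + (-2) + (4) + (-2) + (-2)] = 6/6 = 1
  <chi_rho, chi_1> = (1/6)[1*(10)*conj(1) + 1*(-2)*conj(exp(I*pi/3)) + 1*(-2)*conj(exp(2*I*pi/3)) + 1*(4)*conj(-1) + 1*(-2)*conj(exp(-2*I*pi/3)) + 1*(-2)*conj(exp(-I*pi/3))]
      = (1/6)[(10) + (-2 + exp(-2*I*pi/3) + 3*exp(I*pi/3)) + (4 + 2*exp(-2*I*pi/3) + 4*exp(2*I*pi/3)) + (-4) + (4 + 4*exp(-2*I*pi/3) + 2*exp(2*I*pi/3)) + (-2 + 3*exp(-I*pi/3) + exp(2*I*pi/3))] = 6/6 = 1
  <chi_rho, chi_2> = (1/6)[1*(10)*conj(1) + 1*(-2)*conj(exp(2*I*pi/3)) + 1*(-2)*conj(exp(-2*I*pi/3)) + 1*(4)*conj(1) + 1*(-2)*conj(exp(2*I*pi/3)) + 1*(-2)*conj(exp(-2*I*pi/3))]
      = (1/6)[(10) + (2 + exp(-I*pi/3) + 3*exp(2*I*pi/3)) + (4 + 4*exp(-2*I*pi/3) + 2*exp(2*I*pi/3)) + (4) + (4 + 2*exp(-2*I*pi/3) + 4*exp(2*I*pi/3)) + (2 + 3*exp(-2*I*pi/3) + exp(I*pi/3))] = 18/6 = 3
  <chi_rho, chi_3> = (1/6)[1*(10)*conj(1) + 1*(-2)*conj(-1) + 1*(-2)*conj(1) + 1*(4)*conj(-1) + 1*(-2)*conj(1) + 1*(-2)*conj(-1)]
      = (1/6)[(10) + (2) + (-2) + (-4) + (-2) + (2)] = 6/6 = 1
  <chi_rho, chi_4> = (1/6)[1*(10)*conj(1) + 1*(-2)*conj(exp(-2*I*pi/3)) + 1*(-2)*conj(exp(2*I*pi/3)) + 1*(4)*conj(1) + 1*(-2)*conj(exp(-2*I*pi/3)) + 1*(-2)*conj(exp(2*I*pi/3))]
      = (1/6)[(10) + (2 + 3*exp(-2*I*pi/3) + exp(I*pi/3)) + (4 + 2*exp(-2*I*pi/3) + 4*exp(2*I*pi/3)) + (4) + (4 + 4*exp(-2*I*pi/3) + 2*exp(2*I*pi/3)) + (2 + exp(-I*pi/3) + 3*exp(2*I*pi/3))] = 18/6 = 3
  <chi_rho, chi_5> = (1/6)[1*(10)*conj(1) + 1*(-2)*conj(exp(-I*pi/3)) + 1*(-2)*conj(exp(-2*I*pi/3)) + 1*(4)*conj(-1) + 1*(-2)*conj(exp(2*I*pi/3)) + 1*(-2)*conj(exp(I*pi/3))]
      = (1/6)[(10) + (-2 + 3*exp(-I*pi/3) + exp(2*I*pi/3)) + (4 + 4*exp(-2*I*pi/3) + 2*exp(2*I*pi/3)) + (-4) + (4 + 2*exp(-2*I*pi/3) + 4*exp(2*I*pi/3)) + (-2 + exp(-2*I*pi/3) + 3*exp(I*pi/3))] = 6/6 = 1
(Exp terms are combined using exp(i*s)*conj(exp(i*t)) = exp(i*(s-t)), and sums of them are collapsed using the identity that for every m > 1 the m distinct m-th roots of unity sum to 0, e.g. 1 + exp(2*I*pi/3) + exp(-2*I*pi/3) = 0.)
Dimension check: dim(rho) = sum (mult * dim) = 1*1 + 1*1 + 3*1 + 1*1 + 3*1 + 1*1 = 10 = chi_rho(e) = 10.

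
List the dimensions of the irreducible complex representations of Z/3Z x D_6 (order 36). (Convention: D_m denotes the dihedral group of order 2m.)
Dimensions: 1, 1, 1, 1, 1, 1, 1, 1, 1, 1, 1, 1, 2, 2, 2, 2, 2, 2

There are 18 irreducibles (= number of conjugacy classes). Their dimensions d_i satisfy sum d_i^2 = |G| = 36: 1 + 1 + 1 + 1 + 1 + 1 + 1 + 1 + 1 + 1 + 1 + 1 + 4 + 4 + 4 + 4 + 4 + 4 = 36. (For the product with Z/3Z: each of the 3 1-dim characters of Z/3Z tensors with each irrep of D_6, giving 3 copies of each D_6-dimension.)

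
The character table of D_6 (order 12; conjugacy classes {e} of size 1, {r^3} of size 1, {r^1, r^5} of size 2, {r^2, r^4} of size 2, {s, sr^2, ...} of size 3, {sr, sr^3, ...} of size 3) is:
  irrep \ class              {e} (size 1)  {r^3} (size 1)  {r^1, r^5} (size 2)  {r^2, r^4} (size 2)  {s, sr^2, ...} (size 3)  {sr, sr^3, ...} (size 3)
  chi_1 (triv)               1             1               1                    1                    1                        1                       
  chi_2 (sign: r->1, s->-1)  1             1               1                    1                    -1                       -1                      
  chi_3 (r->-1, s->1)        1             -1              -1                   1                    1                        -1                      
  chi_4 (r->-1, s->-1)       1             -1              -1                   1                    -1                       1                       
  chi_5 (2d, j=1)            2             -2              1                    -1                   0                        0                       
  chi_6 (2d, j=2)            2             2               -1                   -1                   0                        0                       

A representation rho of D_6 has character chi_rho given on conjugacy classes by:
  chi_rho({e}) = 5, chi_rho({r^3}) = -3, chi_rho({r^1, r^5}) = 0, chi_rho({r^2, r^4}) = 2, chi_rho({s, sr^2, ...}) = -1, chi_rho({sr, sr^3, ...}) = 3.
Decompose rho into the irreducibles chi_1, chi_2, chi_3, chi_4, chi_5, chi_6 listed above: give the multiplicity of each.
Multiplicities: chi_1: 1, chi_2: 0, chi_3: 0, chi_4: 2, chi_5: 1, chi_6: 0.

Explanation: Use <chi_rho, chi> = (1/|G|) sum_C |C| * chi_rho(C) * conj(chi(C)) with |G| = 12 for each irreducible chi in the table:
  <chi_rho, chi_1> = (1/12)[1*(5)*conj(1) + 1*(-3)*conj(1) + 2*(0)*conj(1) + 2*(2)*conj(1) + 3*(-1)*conj(1) + 3*(3)*conj(1)]
      = (1/12)[(5) + (-3) + (0) + (4) + (-3) + (9)] = 12/12 = 1
  <chi_rho, chi_2> = (1/12)[1*(5)*conj(1) + 1*(-3)*conj(1) + 2*(0)*conj(1) + 2*(2)*conj(1) + 3*(-1)*conj(-1) + 3*(3)*conj(-1)]
      = (1/12)[(5) + (-3) + (0) + (4) + (3) + (-9)] = 0/12 = 0
  <chi_rho, chi_3> = (1/12)[1*(5)*conj(1) + 1*(-3)*conj(-1) + 2*(0)*conj(-1) + 2*(2)*conj(1) + 3*(-1)*conj(1) + 3*(3)*conj(-1)]
      = (1/12)[(5) + (3) + (0) + (4) + (-3) + (-9)] = 0/12 = 0
  <chi_rho, chi_4> = (1/12)[1*(5)*conj(1) + 1*(-3)*conj(-1) + 2*(0)*conj(-1) + 2*(2)*conj(1) + 3*(-1)*conj(-1) + 3*(3)*conj(1)]
      = (1/12)[(5) + (3) + (0) + (4) + (3) + (9)] = 24/12 = 2
  <chi_rho, chi_5> = (1/12)[1*(5)*conj(2) + 1*(-3)*conj(-2) + 2*(0)*conj(1) + 2*(2)*conj(-1) + 3*(-1)*conj(0) + 3*(3)*conj(0)]
      = (1/12)[(10) + (6) + (0) + (-4) + (0) + (0)] = 12/12 = 1
  <chi_rho, chi_6> = (1/12)[1*(5)*conj(2) + 1*(-3)*conj(2) + 2*(0)*conj(-1) + 2*(2)*conj(-1) + 3*(-1)*conj(0) + 3*(3)*conj(0)]
      = (1/12)[(10) + (-6) + (0) + (-4) + (0) + (0)] = 0/12 = 0
Dimension check: dim(rho) = sum (mult * dim) = 1*1 + 0*1 + 0*1 + 2*1 + 1*2 + 0*2 = 5 = chi_rho(e) = 5.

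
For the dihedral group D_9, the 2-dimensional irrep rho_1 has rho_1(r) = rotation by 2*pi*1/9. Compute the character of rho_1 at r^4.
chi_{rho_1}(r^4) = 2*cos(2*pi*1*4/9) = -2*cos(pi/9)

Argument: rho_1(r^4) is rotation by angle 2*pi*1*4/9, whose trace is 2*cos(2*pi*1*4/9) = -2*cos(pi/9).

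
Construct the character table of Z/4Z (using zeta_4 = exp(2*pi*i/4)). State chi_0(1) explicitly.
Character table of Z/4Z (irreps indexed chi_0,...,chi_3 with chi_k(m) = zeta_4^(k*m), zeta_4 = exp(2*pi*i/4)):
  irrep \ class  {0} (size 1)  {1} (size 1)  {2} (size 1)  {3} (size 1)
  chi_0          1             1             1             1           
  chi_1          1             I             -1            -I          
  chi_2          1             -1            1             -1          
  chi_3          1             -I            -1            I           

Spot check: chi_0(1) = zeta_4^(0*1) = zeta_4^0 = 1.

Z/4Z is abelian, so all 4 irreducible complex representations are 1-dimensional. They are given by chi_k(m) = zeta_4^(k*m) for k = 0,...,3. Row orthogonality: sum_m chi_k(m) conj(chi_l(m)) = 4 * [k = l].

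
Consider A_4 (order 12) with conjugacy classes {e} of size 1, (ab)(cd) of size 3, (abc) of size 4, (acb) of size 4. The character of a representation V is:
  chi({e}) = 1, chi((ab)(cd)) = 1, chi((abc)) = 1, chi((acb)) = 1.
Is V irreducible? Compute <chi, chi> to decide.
Irreducible: <chi, chi> = 1.

Derivation: <chi, chi> = (1/|G|) sum_C |C| * |chi(C)|^2 = (1/12)[1*|1|^2 + 3*|1|^2 + 4*|1|^2 + 4*|1|^2]
  = (1/12)[(1) + (3) + (4) + (4)] = 12/12 = 1.
(Exp terms are combined using exp(i*s)*conj(exp(i*t)) = exp(i*(s-t)), and sums of them are collapsed using the identity that for every m > 1 the m distinct m-th roots of unity sum to 0, e.g. 1 + exp(2*I*pi/3) + exp(-2*I*pi/3) = 0.)
A character is irreducible iff <chi, chi> = 1, so this representation is irreducible.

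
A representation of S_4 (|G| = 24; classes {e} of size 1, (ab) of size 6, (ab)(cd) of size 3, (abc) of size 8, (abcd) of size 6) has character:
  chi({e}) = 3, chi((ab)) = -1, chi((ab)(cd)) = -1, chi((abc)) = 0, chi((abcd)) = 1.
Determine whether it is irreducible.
Irreducible: <chi, chi> = 1.

Proof sketch: <chi, chi> = (1/|G|) sum_C |C| * |chi(C)|^2 = (1/24)[1*|3|^2 + 6*|-1|^2 + 3*|-1|^2 + 8*|0|^2 + 6*|1|^2]
  = (1/24)[(9) + (6) + (3) + (0) + (6)] = 24/24 = 1.
A character is irreducible iff <chi, chi> = 1, so this representation is irreducible.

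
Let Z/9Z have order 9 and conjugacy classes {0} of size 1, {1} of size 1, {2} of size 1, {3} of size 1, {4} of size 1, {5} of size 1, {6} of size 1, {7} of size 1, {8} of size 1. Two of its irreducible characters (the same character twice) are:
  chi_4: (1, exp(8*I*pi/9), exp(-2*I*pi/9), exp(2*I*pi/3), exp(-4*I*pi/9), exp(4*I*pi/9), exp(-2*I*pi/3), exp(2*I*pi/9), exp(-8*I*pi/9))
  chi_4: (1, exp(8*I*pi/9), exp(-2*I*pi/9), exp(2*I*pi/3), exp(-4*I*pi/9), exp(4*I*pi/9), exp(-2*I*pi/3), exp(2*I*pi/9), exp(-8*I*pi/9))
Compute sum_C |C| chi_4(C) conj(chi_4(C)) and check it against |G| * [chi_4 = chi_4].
Sum = 9 = |G| = 9; so <chi_4, chi_4> = 1 (norm-1 confirms irreducibility).

Compute term by term over conjugacy classes (|C| * chi_4(C) * conj(chi_4(C))):
  1*(1)*conj(1) + 1*(exp(8*I*pi/9))*conj(exp(8*I*pi/9)) + 1*(exp(-2*I*pi/9))*conj(exp(-2*I*pi/9)) + 1*(exp(2*I*pi/3))*conj(exp(2*I*pi/3)) + 1*(exp(-4*I*pi/9))*conj(exp(-4*I*pi/9)) + 1*(exp(4*I*pi/9))*conj(exp(4*I*pi/9)) + 1*(exp(-2*I*pi/3))*conj(exp(-2*I*pi/3)) + 1*(exp(2*I*pi/9))*conj(exp(2*I*pi/9)) + 1*(exp(-8*I*pi/9))*conj(exp(-8*I*pi/9))
  = (1) + (1) + (1) + (1) + (1) + (1) + (1) + (1) + (1)
  = 9.
(Exp terms are combined using exp(i*s)*conj(exp(i*t)) = exp(i*(s-t)), and sums of them are collapsed using the identity that for every m > 1 the m distinct m-th roots of unity sum to 0, e.g. 1 + exp(2*I*pi/3) + exp(-2*I*pi/3) = 0.)
Dividing by |G| = 9 gives 9/9 = 1, matching the row-orthogonality relation <chi_4, chi_4> = [chi_4 = chi_4].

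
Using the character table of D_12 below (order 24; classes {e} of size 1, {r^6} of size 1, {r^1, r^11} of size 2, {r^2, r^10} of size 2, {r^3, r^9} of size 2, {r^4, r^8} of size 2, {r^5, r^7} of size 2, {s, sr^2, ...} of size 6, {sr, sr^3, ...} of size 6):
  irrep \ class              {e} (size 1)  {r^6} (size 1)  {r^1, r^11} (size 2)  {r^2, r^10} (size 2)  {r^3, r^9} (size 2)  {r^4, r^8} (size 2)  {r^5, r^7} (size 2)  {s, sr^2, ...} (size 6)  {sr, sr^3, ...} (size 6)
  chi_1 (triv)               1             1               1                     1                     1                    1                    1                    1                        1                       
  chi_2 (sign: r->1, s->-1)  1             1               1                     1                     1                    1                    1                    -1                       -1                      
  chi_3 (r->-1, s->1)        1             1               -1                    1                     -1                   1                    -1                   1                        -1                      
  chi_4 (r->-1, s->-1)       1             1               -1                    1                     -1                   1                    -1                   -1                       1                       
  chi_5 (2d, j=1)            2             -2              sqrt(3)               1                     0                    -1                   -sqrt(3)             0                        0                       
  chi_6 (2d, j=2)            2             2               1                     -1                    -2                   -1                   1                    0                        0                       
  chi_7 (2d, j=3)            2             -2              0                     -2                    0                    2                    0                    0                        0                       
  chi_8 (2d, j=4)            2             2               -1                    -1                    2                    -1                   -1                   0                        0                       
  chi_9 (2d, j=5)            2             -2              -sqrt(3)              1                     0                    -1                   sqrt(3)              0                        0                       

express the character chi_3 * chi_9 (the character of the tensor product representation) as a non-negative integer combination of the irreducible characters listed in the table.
chi_3 tensor chi_9 = chi_5 (all other irreducibles have multiplicity 0).

Reasoning: The character of a tensor product is the pointwise product (chi_3 * chi_9)(C) = chi_3(C) * chi_9(C):
  {e}: (1)*(2), {r^6}: (1)*(-2), {r^1, r^11}: (-1)*(-sqrt(3)), {r^2, r^10}: (1)*(1), {r^3, r^9}: (-1)*(0), {r^4, r^8}: (1)*(-1), {r^5, r^7}: (-1)*(sqrt(3)), {s, sr^2, ...}: (1)*(0), {sr, sr^3, ...}: (-1)*(0)
so (chi_3 * chi_9) takes values
  {e} -> 2, {r^6} -> -2, {r^1, r^11} -> sqrt(3), {r^2, r^10} -> 1, {r^3, r^9} -> 0, {r^4, r^8} -> -1, {r^5, r^7} -> -sqrt(3), {s, sr^2, ...} -> 0, {sr, sr^3, ...} -> 0.
Now take the inner product of this character with each irreducible chi from the table, <chi_3*chi_9, chi> = (1/24) sum_C |C| (chi_3*chi_9)(C) conj(chi(C)):
  <chi_3*chi_9, chi_1> = (1/24)[1*(2)*conj(1) + 1*(-2)*conj(1) + 2*(sqrt(3))*conj(1) + 2*(1)*conj(1) + 2*(0)*conj(1) + 2*(-1)*conj(1) + 2*(-sqrt(3))*conj(1) + 6*(0)*conj(1) + 6*(0)*conj(1)]
      = (1/24)[(2) + (-2) + (2*sqrt(3)) + (2) + (0) + (-2) + (-2*sqrt(3)) + (0) + (0)] = 0/24 = 0
  <chi_3*chi_9, chi_2> = (1/24)[1*(2)*conj(1) + 1*(-2)*conj(1) + 2*(sqrt(3))*conj(1) + 2*(1)*conj(1) + 2*(0)*conj(1) + 2*(-1)*conj(1) + 2*(-sqrt(3))*conj(1) + 6*(0)*conj(-1) + 6*(0)*conj(-1)]
      = (1/24)[(2) + (-2) + (2*sqrt(3)) + (2) + (0) + (-2) + (-2*sqrt(3)) + (0) + (0)] = 0/24 = 0
  <chi_3*chi_9, chi_3> = (1/24)[1*(2)*conj(1) + 1*(-2)*conj(1) + 2*(sqrt(3))*conj(-1) + 2*(1)*conj(1) + 2*(0)*conj(-1) + 2*(-1)*conj(1) + 2*(-sqrt(3))*conj(-1) + 6*(0)*conj(1) + 6*(0)*conj(-1)]
      = (1/24)[(2) + (-2) + (-2*sqrt(3)) + (2) + (0) + (-2) + (2*sqrt(3)) + (0) + (0)] = 0/24 = 0
  <chi_3*chi_9, chi_4> = (1/24)[1*(2)*conj(1) + 1*(-2)*conj(1) + 2*(sqrt(3))*conj(-1) + 2*(1)*conj(1) + 2*(0)*conj(-1) + 2*(-1)*conj(1) + 2*(-sqrt(3))*conj(-1) + 6*(0)*conj(-1) + 6*(0)*conj(1)]
      = (1/24)[(2) + (-2) + (-2*sqrt(3)) + (2) + (0) + (-2) + (2*sqrt(3)) + (0) + (0)] = 0/24 = 0
  <chi_3*chi_9, chi_5> = (1/24)[1*(2)*conj(2) + 1*(-2)*conj(-2) + 2*(sqrt(3))*conj(sqrt(3)) + 2*(1)*conj(1) + 2*(0)*conj(0) + 2*(-1)*conj(-1) + 2*(-sqrt(3))*conj(-sqrt(3)) + 6*(0)*conj(0) + 6*(0)*conj(0)]
      = (1/24)[(4) + (4) + (6) + (2) + (0) + (2) + (6) + (0) + (0)] = 24/24 = 1
  <chi_3*chi_9, chi_6> = (1/24)[1*(2)*conj(2) + 1*(-2)*conj(2) + 2*(sqrt(3))*conj(1) + 2*(1)*conj(-1) + 2*(0)*conj(-2) + 2*(-1)*conj(-1) + 2*(-sqrt(3))*conj(1) + 6*(0)*conj(0) + 6*(0)*conj(0)]
      = (1/24)[(4) + (-4) + (2*sqrt(3)) + (-2) + (0) + (2) + (-2*sqrt(3)) + (0) + (0)] = 0/24 = 0
  <chi_3*chi_9, chi_7> = (1/24)[1*(2)*conj(2) + 1*(-2)*conj(-2) + 2*(sqrt(3))*conj(0) + 2*(1)*conj(-2) + 2*(0)*conj(0) + 2*(-1)*conj(2) + 2*(-sqrt(3))*conj(0) + 6*(0)*conj(0) + 6*(0)*conj(0)]
      = (1/24)[(4) + (4) + (0) + (-4) + (0) + (-4) + (0) + (0) + (0)] = 0/24 = 0
  <chi_3*chi_9, chi_8> = (1/24)[1*(2)*conj(2) + 1*(-2)*conj(2) + 2*(sqrt(3))*conj(-1) + 2*(1)*conj(-1) + 2*(0)*conj(2) + 2*(-1)*conj(-1) + 2*(-sqrt(3))*conj(-1) + 6*(0)*conj(0) + 6*(0)*conj(0)]
      = (1/24)[(4) + (-4) + (-2*sqrt(3)) + (-2) + (0) + (2) + (2*sqrt(3)) + (0) + (0)] = 0/24 = 0
  <chi_3*chi_9, chi_9> = (1/24)[1*(2)*conj(2) + 1*(-2)*conj(-2) + 2*(sqrt(3))*conj(-sqrt(3)) + 2*(1)*conj(1) + 2*(0)*conj(0) + 2*(-1)*conj(-1) + 2*(-sqrt(3))*conj(sqrt(3)) + 6*(0)*conj(0) + 6*(0)*conj(0)]
      = (1/24)[(4) + (4) + (-6) + (2) + (0) + (2) + (-6) + (0) + (0)] = 0/24 = 0
Hence the multiplicities are chi_5: 1. Dimension check: dim(chi_3)*dim(chi_9) = 1*2 = 2 and sum (mult * dim) = 1*2 = 2.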